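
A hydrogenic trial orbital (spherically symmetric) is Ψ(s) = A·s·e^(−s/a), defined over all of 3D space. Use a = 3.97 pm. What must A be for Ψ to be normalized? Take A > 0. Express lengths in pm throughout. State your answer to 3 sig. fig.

The normalization condition is ∫|Ψ|² 4πs² ds = 1 from 0 to ∞.
The integral (without the A² prefactor) comes out to 3·π·a^5.
Setting this equal to 1 gives A² = 1/(3·π·a^5).
Substituting a = 3.97 gives A² = 0.0001076, so A = 0.01037.

A ≈ 0.0104 pm^(-5/2)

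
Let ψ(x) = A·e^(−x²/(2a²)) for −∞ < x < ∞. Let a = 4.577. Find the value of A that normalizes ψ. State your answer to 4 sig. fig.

A ≈ 0.3511

Require ∫ |ψ|² dx = 1 over the whole domain.
∫|ψ|² dx = A²·(√(π)·a).
So A² = (√(π)·a)^(−1).
With a = 4.577: A² = 0.12327 and A = 0.35109.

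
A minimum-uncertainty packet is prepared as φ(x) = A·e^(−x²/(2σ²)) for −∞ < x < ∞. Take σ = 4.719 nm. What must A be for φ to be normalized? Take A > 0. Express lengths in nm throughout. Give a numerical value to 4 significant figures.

Require ∫ |φ|² dx = 1 over the whole domain.
With ∫_{−∞}^{∞} x^(2m) e^(−αx²) dx = (2m−1)!!·√π / (2^m α^(m+1/2)), the integral (without the A² prefactor) comes out to √(π)·σ.
Setting this equal to 1 gives A² = 1/(√(π)·σ).
With σ = 4.719: A² = 0.11956 and A = 0.34577.

A ≈ 0.3458 nm^(-1/2)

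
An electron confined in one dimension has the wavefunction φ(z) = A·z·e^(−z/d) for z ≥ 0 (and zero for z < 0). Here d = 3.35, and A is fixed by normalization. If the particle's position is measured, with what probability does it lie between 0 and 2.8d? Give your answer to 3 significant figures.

P ≈ 0.918

P = ∫_{0}^{2.8d} |φ(z)|² dz.
The normalization integral ∫|φ|²dz over the whole domain equals d^3/4·A², and A² cancels in the ratio.
In terms of u = z/d (A² and the length scale cancel between numerator and denominator), P = [∫_{0}^{2.8} u^2·e^(-2·u) du] / [∫_{0}^{∞} u^2·e^(-2·u) du].
An antiderivative of u^2·e^(-2·u) is -(2·u^2 + 2·u + 1)·e^(-2·u)/4; evaluating from 0 to 2.8 gives 1/4 - 557·e^(-28/5)/100, while the full integral is 1/4.
The result is P = 0.9176.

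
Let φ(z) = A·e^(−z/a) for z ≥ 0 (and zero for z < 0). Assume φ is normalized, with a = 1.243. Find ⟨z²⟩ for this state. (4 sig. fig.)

⟨z^2⟩ ≈ 0.7725

The expectation value is the |φ|²-weighted average of z^2: ∫ z^2|φ|² dz.
Using ∫₀^∞ zⁿ e^(−αz) dz = n!/αⁿ⁺¹, the ratio of the moment integral to the normalization integral gives ⟨z²⟩ = a^2/2.
Putting a = 1.243 gives 0.77252.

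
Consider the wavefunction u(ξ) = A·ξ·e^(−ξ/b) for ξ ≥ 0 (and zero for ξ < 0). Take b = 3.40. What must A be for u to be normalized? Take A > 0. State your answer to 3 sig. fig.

Require ∫ |u|² dξ = 1 over the whole domain.
Carrying out the integral gives A² · b^3/4.
Setting this equal to 1 gives A² = 1/(b^3/4).
Substituting b = 3.40 gives A² = 0.1018, so A = 0.3190.

A ≈ 0.319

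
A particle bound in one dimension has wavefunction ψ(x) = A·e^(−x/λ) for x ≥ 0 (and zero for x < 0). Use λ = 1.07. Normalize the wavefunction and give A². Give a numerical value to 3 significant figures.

Normalization requires ∫|ψ|² dx = 1, integrated from 0 to ∞.
With ∫₀^∞ x^0 e^(−αx) dx = 0!/α^1, the integral (without the A² prefactor) comes out to λ/2.
So A² = (λ/2)^(−1).
With λ = 1.07: A² = 1.869 and A = 1.367.

A^2 ≈ 1.87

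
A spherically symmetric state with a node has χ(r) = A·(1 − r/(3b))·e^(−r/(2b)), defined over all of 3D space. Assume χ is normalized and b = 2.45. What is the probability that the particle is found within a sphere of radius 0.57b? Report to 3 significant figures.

Integrate the radial probability density 4πr²|χ|² over r ≤ 0.57b.
The full normalization integral is A²·[8·π·b^3/3] = 1, fixing A².
In terms of u = r/b (A², 4π and the length scale all cancel between numerator and denominator), P = [∫_{0}^{0.57} u^2·(1 - u/3)^2·e^(-u) du] / [∫_{0}^{∞} u^2·(1 - u/3)^2·e^(-u) du].
An antiderivative of u^2·(1 - u/3)^2·e^(-u) is (-u^4 + 2·u^3 - 3·u^2 - 6·u - 6)·e^(-u)/9; evaluating from 0 to 0.57 gives ≈ 0.030144, while the full integral is 2/3.
The region integral divided by the full integral gives P = 0.04522.

P ≈ 0.0452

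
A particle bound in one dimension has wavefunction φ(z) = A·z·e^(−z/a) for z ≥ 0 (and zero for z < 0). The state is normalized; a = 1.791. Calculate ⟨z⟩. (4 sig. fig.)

⟨z⟩ = ∫ z |φ|² dz over the full domain.
Since the A² factors cancel between numerator and denominator, ⟨z⟩ = 3·a/2.
Putting a = 1.791 gives 2.6865.

⟨z⟩ ≈ 2.687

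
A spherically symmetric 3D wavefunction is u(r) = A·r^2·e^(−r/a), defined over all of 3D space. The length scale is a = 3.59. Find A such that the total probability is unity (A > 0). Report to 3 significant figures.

The normalization condition is ∫|u|² 4πr² dr = 1 from 0 to ∞.
In 3D with spherical symmetry the volume element is 4πr² dr.
The integral (without the A² prefactor) comes out to 45·π·a^7/2.
Plugging in a = 3.59 yields A = 0.001357.

A ≈ 0.00136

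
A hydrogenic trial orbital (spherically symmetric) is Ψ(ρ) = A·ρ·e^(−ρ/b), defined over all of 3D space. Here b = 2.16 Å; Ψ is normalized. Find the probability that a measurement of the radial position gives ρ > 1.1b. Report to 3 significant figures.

Integrate the radial probability density 4πρ²|Ψ|² over ρ > 1.1b.
The full normalization integral is A²·[3·π·b^5] = 1, fixing A².
Let u = ρ/b; then A², 4π and the length scale all cancel, so P = ∫_{1.1}^{∞} u^4·e^(-2·u) du ÷ ∫_{0}^{∞} u^4·e^(-2·u) du.
With ∫ u^4·e^(-2·u) du = -(u^4/2 + u^3 + 3·u^2/2 + 3·u/2 + 3/4)·e^(-2·u) + C, the region integral is ≈ 0.69563 and the full one is 3/4.
This evaluates to P = 0.9275.

P ≈ 0.928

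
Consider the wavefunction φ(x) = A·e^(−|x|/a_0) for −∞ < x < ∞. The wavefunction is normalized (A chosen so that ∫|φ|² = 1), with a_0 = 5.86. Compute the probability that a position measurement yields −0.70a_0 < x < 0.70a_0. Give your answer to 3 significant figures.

P = ∫_{−0.70a_0}^{0.70a_0} |φ(x)|² dx.
Since A² = 1/(a_0), this is the region integral divided by the full normalization integral.
By symmetry take twice the x ≥ 0 contribution in numerator and denominator; the 2's cancel. Substituting u = x/a_0, A² and the length scale cancel in the ratio: P = ∫_{0}^{0.70} e^(-2·u) du / ∫_{0}^{∞} e^(-2·u) du.
An antiderivative of e^(-2·u) is -e^(-2·u)/2; evaluating from 0 to 0.70 gives 1/2 - e^(-7/5)/2, while the full integral is 1/2.
This works out to P = 0.7534.

P ≈ 0.753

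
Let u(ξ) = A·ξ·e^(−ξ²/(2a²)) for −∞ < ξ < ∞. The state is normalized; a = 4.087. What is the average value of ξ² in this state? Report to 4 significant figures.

⟨ξ²⟩ = ∫ ξ^2 |u|² dξ over the full domain.
Differentiating ∫e^(−αξ²) dξ = √(π/α) under α to get the higher moments, the ratio of the moment integral to the normalization integral gives ⟨ξ²⟩ = 3·a^2/2.
Putting a = 4.087 gives 25.055.

⟨ξ^2⟩ ≈ 25.06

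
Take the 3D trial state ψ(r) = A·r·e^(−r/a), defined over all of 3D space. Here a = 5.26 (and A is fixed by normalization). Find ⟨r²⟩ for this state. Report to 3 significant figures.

By definition ⟨r²⟩ = ∫ r^2 |ψ(r)|² 4πr² dr.
Evaluating both integrals, ⟨r²⟩ = 15·a^2/2.
Putting a = 5.26 gives 207.5.

⟨r^2⟩ ≈ 208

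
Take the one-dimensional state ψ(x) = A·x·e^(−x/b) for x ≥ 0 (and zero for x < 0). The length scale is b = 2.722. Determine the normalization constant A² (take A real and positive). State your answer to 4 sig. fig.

Require ∫ |ψ|² dx = 1 over the whole domain.
Carrying out the integral gives A² · b^3/4.
With b = 2.722: A² = 0.19833 and A = 0.44535.

A^2 ≈ 0.1983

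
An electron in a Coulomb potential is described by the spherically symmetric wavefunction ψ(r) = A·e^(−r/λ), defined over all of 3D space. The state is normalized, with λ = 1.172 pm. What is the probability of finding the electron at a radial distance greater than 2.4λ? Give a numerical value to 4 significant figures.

Integrate the radial probability density 4πr²|ψ|² over r > 2.4λ.
A² is fixed by ∫₀^∞ 4πr²|ψ|² dr = 1, i.e. A² = (π·λ^3)^(−1).
In terms of u = r/λ (A², 4π and the length scale all cancel between numerator and denominator), P = [∫_{2.4}^{∞} u^2·e^(-2·u) du] / [∫_{0}^{∞} u^2·e^(-2·u) du].
With ∫ u^2·e^(-2·u) du = -(2·u^2 + 2·u + 1)·e^(-2·u)/4 + C, the region integral is 433·e^(-24/5)/100 and the full one is 1/4.
The region integral divided by the full integral gives P = 0.14254.

P ≈ 0.1425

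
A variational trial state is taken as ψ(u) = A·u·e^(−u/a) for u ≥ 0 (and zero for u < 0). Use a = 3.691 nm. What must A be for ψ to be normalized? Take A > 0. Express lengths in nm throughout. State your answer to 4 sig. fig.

The normalization condition is ∫|ψ|² du = 1 from 0 to ∞.
Carrying out the integral gives A² · a^3/4.
So A² = (a^3/4)^(−1).
Substituting a = 3.691 gives A² = 0.079548, so A = 0.28204.

A ≈ 0.2820 nm^(-3/2)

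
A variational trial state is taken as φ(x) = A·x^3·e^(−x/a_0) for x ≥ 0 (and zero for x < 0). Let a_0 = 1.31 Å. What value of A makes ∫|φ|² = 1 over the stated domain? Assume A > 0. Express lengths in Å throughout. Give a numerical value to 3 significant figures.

Require ∫ |φ|² dx = 1 over the whole domain.
Carrying out the integral gives A² · 45·a_0^7/8.
Hence A² = 1/[45·a_0^7/8].
Substituting a_0 = 1.31 gives A² = 0.02685, so A = 0.1639.

A ≈ 0.164 Å^(-7/2)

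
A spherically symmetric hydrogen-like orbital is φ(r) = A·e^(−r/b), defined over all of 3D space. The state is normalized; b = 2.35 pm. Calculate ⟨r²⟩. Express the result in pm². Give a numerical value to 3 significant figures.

The expectation value is the |φ|²-weighted average of r^2: ∫ r^2|φ|² 4πr² dr.
The ratio of the moment integral to the normalization integral gives ⟨r²⟩ = 3·b^2.
Putting b = 2.35 gives 16.57.

⟨r^2⟩ ≈ 16.6 pm^2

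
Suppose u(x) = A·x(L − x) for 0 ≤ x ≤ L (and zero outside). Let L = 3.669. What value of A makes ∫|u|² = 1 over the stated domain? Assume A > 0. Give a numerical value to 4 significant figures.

A ≈ 0.2124

Require ∫ |u|² dx = 1 over the whole domain.
Expanding the polynomial and integrating term by term, with u = A·x(L − x), the integral evaluates to A²·[L^5/30].
Setting this equal to 1 gives A² = 1/(L^5/30).
With L = 3.669: A² = 0.045121 and A = 0.21242.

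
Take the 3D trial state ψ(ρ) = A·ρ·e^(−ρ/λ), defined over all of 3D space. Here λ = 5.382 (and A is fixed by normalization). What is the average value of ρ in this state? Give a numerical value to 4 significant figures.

⟨ρ⟩ ≈ 13.46

The expectation value is the |ψ|²-weighted average of ρ: ∫ ρ|ψ|² 4πρ² dρ.
Since the A² factors cancel between numerator and denominator, ⟨ρ⟩ = 5·λ/2.
Putting λ = 5.382 gives 13.455.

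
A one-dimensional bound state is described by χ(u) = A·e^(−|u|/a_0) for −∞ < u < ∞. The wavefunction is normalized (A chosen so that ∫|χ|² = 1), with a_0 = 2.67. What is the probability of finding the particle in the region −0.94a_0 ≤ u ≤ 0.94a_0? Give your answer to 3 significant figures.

P ≈ 0.847

|χ|² is the probability density, so P = ∫_{−0.94a_0}^{0.94a_0} |χ|² du.
The normalization integral ∫|χ|²du over the whole domain equals a_0·A², and A² cancels in the ratio.
Both integrals are even about u = 0, so only the u ≥ 0 halves are needed (the factors of 2 cancel). Substituting t = u/a_0, A² and the length scale cancel in the ratio: P = ∫_{0}^{0.94} e^(-2·t) dt / ∫_{0}^{∞} e^(-2·t) dt.
Using ∫ e^(-2·t) dt = -e^(-2·t)/2, the numerator is 1/2 - e^(-47/25)/2 and the denominator is 1/2.
Taking the ratio, P = 0.8474.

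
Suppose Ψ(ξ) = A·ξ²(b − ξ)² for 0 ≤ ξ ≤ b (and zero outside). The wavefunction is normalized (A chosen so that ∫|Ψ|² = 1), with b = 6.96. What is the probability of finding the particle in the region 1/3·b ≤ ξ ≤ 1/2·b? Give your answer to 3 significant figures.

P = ∫_{1/3·b}^{1/2·b} |Ψ(ξ)|² dξ.
The normalization integral ∫|Ψ|²dξ over the whole domain equals b^9/630·A², and A² cancels in the ratio.
In terms of u = ξ/b (A² and the length scale cancel between numerator and denominator), P = [∫_{1/3}^{1/2} u^4·(1 - u)^4 du] / [∫_{0}^{1} u^4·(1 - u)^4 du].
With ∫ u^4·(1 - u)^4 du = u^5·(70·u^4 - 315·u^3 + 540·u^2 - 420·u + 126)/630 + C, the region integral is ≈ 0.00056374 and the full one is 1/630.
The result is P = 0.3552.

P ≈ 0.355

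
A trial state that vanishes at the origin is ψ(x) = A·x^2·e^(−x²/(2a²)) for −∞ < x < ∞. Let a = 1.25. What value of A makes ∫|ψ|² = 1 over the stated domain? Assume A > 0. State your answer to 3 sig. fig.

A ≈ 0.496

We need A² ∫|f|² dx = 1, taking the integral from −∞ to ∞.
With ψ = A·x^2·e^(−x²/(2a²)), the integral evaluates to A²·[3·√(π)·a^5/4].
Hence A² = 1/[3·√(π)·a^5/4].
With a = 1.25: A² = 0.2465 and A = 0.4965.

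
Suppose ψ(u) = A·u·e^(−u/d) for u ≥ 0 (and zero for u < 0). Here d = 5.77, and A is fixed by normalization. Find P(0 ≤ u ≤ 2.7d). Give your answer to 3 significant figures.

P ≈ 0.905

P = ∫_{0}^{2.7d} |ψ(u)|² du.
With A² fixed by ∫|ψ|² = 1, i.e. A² = (d^3/4)^(−1), substitute and integrate.
Substituting t = u/d, A² and the length scale cancel in the ratio: P = ∫_{0}^{2.7} t^2·e^(-2·t) dt / ∫_{0}^{∞} t^2·e^(-2·t) dt.
An antiderivative of t^2·e^(-2·t) is -(2·t^2 + 2·t + 1)·e^(-2·t)/4; evaluating from 0 to 2.7 gives 1/4 - 1049·e^(-27/5)/200, while the full integral is 1/4.
Evaluating gives P = 0.9052.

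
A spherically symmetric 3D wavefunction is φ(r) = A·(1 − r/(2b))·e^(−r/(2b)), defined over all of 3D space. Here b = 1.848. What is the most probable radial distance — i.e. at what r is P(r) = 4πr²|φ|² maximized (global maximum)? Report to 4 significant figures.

r ≈ 9.676

Set d/dr [P(r) = 4πr²|φ|²] = 0 and solve for r > 0.
Solving yields r = b·(√(5) + 3).
With b = 1.848, the most probable radial distance is 9.6763.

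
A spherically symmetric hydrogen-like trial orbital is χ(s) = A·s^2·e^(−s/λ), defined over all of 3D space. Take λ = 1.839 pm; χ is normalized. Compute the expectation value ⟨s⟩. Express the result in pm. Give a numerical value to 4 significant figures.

⟨s⟩ ≈ 6.437 pm

By definition ⟨s⟩ = ∫ s |χ(s)|² 4πs² ds.
Evaluating both integrals, ⟨s⟩ = 7·λ/2.
With λ = 1.839, ⟨s⟩ = 6.4365.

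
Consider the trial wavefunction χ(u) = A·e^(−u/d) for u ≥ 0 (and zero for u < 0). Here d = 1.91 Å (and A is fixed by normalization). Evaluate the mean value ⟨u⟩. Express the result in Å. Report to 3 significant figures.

⟨u⟩ ≈ 0.955 Å

⟨u⟩ = ∫ u |χ|² du over the full domain.
With ∫₀^∞ u^1 e^(−αu) du = 1!/α^2, evaluating both integrals, ⟨u⟩ = d/2.
With d = 1.91, ⟨u⟩ = 0.9550.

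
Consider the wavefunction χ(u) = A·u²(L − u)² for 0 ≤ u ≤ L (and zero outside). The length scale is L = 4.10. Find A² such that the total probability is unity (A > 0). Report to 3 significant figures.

A^2 ≈ 0.00192

The normalization condition is ∫|χ|² du = 1 from 0 to L.
Carrying out the integral gives A² · L^9/630.
Hence A² = 1/[L^9/630].
Plugging in L = 4.10 yields A = 0.04387.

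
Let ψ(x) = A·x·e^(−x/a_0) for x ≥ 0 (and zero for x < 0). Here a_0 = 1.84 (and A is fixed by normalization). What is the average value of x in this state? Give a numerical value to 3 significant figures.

⟨x⟩ ≈ 2.76

The expectation value is the |ψ|²-weighted average of x: ∫ x|ψ|² dx.
Recall ∫₀^∞ x^m e^(−x/β) dx = m!·β^(m+1), evaluating both integrals, ⟨x⟩ = 3·a_0/2.
Putting a_0 = 1.84 gives 2.760.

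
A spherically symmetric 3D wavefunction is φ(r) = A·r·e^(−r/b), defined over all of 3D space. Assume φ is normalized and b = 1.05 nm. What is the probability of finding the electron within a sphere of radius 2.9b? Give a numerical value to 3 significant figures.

Integrate the radial probability density 4πr²|φ|² over r ≤ 2.9b.
A² is fixed by ∫₀^∞ 4πr²|φ|² dr = 1, i.e. A² = (3·π·b^5)^(−1).
Substituting u = r/b, A², 4π and the length scale all cancel in the ratio: P = ∫_{0}^{2.9} u^4·e^(-2·u) du / ∫_{0}^{∞} u^4·e^(-2·u) du.
An antiderivative of u^4·e^(-2·u) is -(u^4/2 + u^3 + 3·u^2/2 + 3·u/2 + 3/4)·e^(-2·u); evaluating from 0 to 2.9 gives ≈ 0.51546, while the full integral is 3/4.
This evaluates to P = 0.6873.

P ≈ 0.687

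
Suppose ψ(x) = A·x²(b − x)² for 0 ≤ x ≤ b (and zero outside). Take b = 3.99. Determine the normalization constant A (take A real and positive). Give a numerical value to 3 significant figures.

Normalization requires ∫|ψ|² dx = 1, integrated from 0 to b.
∫|ψ|² dx = A²·(b^9/630).
Hence A² = 1/[b^9/630].
With b = 3.99: A² = 0.002458 and A = 0.04958.

A ≈ 0.0496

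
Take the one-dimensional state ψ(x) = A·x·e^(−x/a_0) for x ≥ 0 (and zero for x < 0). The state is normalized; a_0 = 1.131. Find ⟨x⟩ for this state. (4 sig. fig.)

⟨x⟩ ≈ 1.697

⟨x⟩ = ∫ x |ψ|² dx over the full domain.
Using ∫₀^∞ xⁿ e^(−αx) dx = n!/αⁿ⁺¹, since the A² factors cancel between numerator and denominator, ⟨x⟩ = 3·a_0/2.
With a_0 = 1.131, ⟨x⟩ = 1.6965.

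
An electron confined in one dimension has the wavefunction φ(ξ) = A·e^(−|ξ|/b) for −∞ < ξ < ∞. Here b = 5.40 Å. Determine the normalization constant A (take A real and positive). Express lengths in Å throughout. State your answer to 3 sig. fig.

We need A² ∫|f|² dξ = 1, taking the integral from −∞ to ∞.
With ∫₀^∞ ξ^0 e^(−αξ) dξ = 0!/α^1, with φ = A·e^(−|ξ|/b), the integral evaluates to A²·[b].
Setting this equal to 1 gives A² = 1/(b).
Substituting b = 5.40 gives A² = 0.1852, so A = 0.4303.

A ≈ 0.430 Å^(-1/2)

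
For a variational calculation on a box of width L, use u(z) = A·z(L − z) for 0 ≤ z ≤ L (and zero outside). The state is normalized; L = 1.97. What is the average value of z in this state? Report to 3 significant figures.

⟨z⟩ ≈ 0.985

The expectation value is the |u|²-weighted average of z: ∫ z|u|² dz.
Expanding the polynomial and integrating term by term, since the A² factors cancel between numerator and denominator, ⟨z⟩ = L/2.
Putting L = 1.97 gives 0.9850.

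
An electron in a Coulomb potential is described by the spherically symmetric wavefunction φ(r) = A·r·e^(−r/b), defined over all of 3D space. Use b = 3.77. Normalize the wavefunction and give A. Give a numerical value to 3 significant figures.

The normalization condition is ∫|φ|² 4πr² dr = 1 from 0 to ∞.
∫|φ|² 4πr² dr = A²·(3·π·b^5).
Plugging in b = 3.77 yields A = 0.01180.

A ≈ 0.0118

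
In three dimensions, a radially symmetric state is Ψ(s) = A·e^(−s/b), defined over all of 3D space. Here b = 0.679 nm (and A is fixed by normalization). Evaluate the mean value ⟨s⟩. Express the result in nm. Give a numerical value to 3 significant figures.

⟨s⟩ ≈ 1.02 nm

By definition ⟨s⟩ = ∫ s |Ψ(s)|² 4πs² ds.
Evaluating both integrals, ⟨s⟩ = 3·b/2.
With b = 0.679, ⟨s⟩ = 1.019.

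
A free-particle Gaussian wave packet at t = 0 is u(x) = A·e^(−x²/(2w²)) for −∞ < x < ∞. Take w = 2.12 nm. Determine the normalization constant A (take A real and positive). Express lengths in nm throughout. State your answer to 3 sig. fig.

The normalization condition is ∫|u|² dx = 1 from −∞ to ∞.
With u = A·e^(−x²/(2w²)), the integral evaluates to A²·[√(π)·w].
Setting this equal to 1 gives A² = 1/(√(π)·w).
Substituting w = 2.12 gives A² = 0.2661, so A = 0.5159.

A ≈ 0.516 nm^(-1/2)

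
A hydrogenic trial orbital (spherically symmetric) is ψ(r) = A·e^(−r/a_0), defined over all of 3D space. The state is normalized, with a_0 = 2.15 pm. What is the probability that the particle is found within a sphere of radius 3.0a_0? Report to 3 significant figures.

Integrate the radial probability density 4πr²|ψ|² over r ≤ 3.0a_0.
Normalization gives A² = 1/(π·a_0^3).
Let u = r/a_0; then A², 4π and the length scale all cancel, so P = ∫_{0}^{3.0} u^2·e^(-2·u) du ÷ ∫_{0}^{∞} u^2·e^(-2·u) du.
Using ∫ u^2·e^(-2·u) du = -(2·u^2 + 2·u + 1)·e^(-2·u)/4, the numerator is 1/4 - 25·e^(-6)/4 and the denominator is 1/4.
This evaluates to P = 0.9380.

P ≈ 0.938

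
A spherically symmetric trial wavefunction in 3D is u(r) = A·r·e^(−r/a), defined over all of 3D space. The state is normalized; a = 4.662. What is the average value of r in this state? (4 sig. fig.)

By definition ⟨r⟩ = ∫ r |u(r)|² 4πr² dr.
The ratio of the moment integral to the normalization integral gives ⟨r⟩ = 5·a/2.
Putting a = 4.662 gives 11.655.

⟨r⟩ ≈ 11.66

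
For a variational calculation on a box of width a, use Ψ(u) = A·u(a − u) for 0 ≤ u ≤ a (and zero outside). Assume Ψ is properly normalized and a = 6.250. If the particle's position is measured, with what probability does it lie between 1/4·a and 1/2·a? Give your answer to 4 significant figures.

|Ψ|² is the probability density, so P = ∫_{1/4·a}^{1/2·a} |Ψ|² du.
Since A² = 1/(a^5/30), this is the region integral divided by the full normalization integral.
In terms of t = u/a (A² and the length scale cancel between numerator and denominator), P = [∫_{1/4}^{1/2} t^2·(1 - t)^2 dt] / [∫_{0}^{1} t^2·(1 - t)^2 dt].
With ∫ t^2·(1 - t)^2 dt = t^3·(6·t^2 - 15·t + 10)/30 + C, the region integral is ≈ 0.0132161 and the full one is 1/30.
This works out to P = 203/512.

P ≈ 0.3965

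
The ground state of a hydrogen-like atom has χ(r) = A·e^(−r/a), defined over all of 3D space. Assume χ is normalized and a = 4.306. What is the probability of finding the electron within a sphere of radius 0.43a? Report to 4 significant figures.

P ≈ 0.05643

P = ∫ |χ|² 4πr² dr over r ≤ 0.43a.
A² is fixed by ∫₀^∞ 4πr²|χ|² dr = 1, i.e. A² = (π·a^3)^(−1).
In terms of u = r/a (A², 4π and the length scale all cancel between numerator and denominator), P = [∫_{0}^{0.43} u^2·e^(-2·u) du] / [∫_{0}^{∞} u^2·e^(-2·u) du].
With ∫ u^2·e^(-2·u) du = -(2·u^2 + 2·u + 1)·e^(-2·u)/4 + C, the region integral is ≈ 0.0141083 and the full one is 1/4.
Taking the ratio yields P = 0.056433.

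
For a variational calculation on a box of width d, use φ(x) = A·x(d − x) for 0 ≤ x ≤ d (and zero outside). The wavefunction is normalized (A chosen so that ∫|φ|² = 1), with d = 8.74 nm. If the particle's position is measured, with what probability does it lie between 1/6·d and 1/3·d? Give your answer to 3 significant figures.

P ≈ 0.174

The probability is P = ∫ |φ|² dx over [1/6·d, 1/3·d].
With A² fixed by ∫|φ|² = 1, i.e. A² = (d^5/30)^(−1), substitute and integrate.
Let u = x/d; then A² and the length scale cancel, so P = ∫_{1/6}^{1/3} u^2·(1 - u)^2 du ÷ ∫_{0}^{1} u^2·(1 - u)^2 du.
Using ∫ u^2·(1 - u)^2 du = u^3·(6·u^2 - 15·u + 10)/30, the numerator is ≈ 0.0058128 and the denominator is 1/30.
This works out to P = 113/648.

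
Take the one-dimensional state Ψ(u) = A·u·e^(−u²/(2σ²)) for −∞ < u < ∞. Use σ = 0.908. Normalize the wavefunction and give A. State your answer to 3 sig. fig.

Require ∫ |Ψ|² du = 1 over the whole domain.
With ∫_{−∞}^{∞} u^(2m) e^(−αu²) du = (2m−1)!!·√π / (2^m α^(m+1/2)), the integral (without the A² prefactor) comes out to √(π)·σ^3/2.
Setting this equal to 1 gives A² = 1/(√(π)·σ^3/2).
With σ = 0.908: A² = 1.507 and A = 1.228.

A ≈ 1.23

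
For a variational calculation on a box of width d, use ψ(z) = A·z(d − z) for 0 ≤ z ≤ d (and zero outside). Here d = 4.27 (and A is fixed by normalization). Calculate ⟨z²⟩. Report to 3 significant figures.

By definition ⟨z²⟩ = ∫ z^2 |ψ(z)|² dz.
Expanding the polynomial and integrating term by term, evaluating both integrals, ⟨z²⟩ = 2·d^2/7.
Putting d = 4.27 gives 5.209.

⟨z^2⟩ ≈ 5.21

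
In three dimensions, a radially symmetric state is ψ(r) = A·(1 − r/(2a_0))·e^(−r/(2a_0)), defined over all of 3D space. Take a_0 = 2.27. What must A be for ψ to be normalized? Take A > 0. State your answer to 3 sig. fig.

A ≈ 0.0583

The normalization condition is ∫|ψ|² 4πr² dr = 1 from 0 to ∞.
Recall ∫₀^∞ r^m e^(−r/β) dr = m!·β^(m+1), carrying out the integral gives A² · 8·π·a_0^3.
Hence A² = 1/[8·π·a_0^3].
Substituting a_0 = 2.27 gives A² = 0.003402, so A = 0.05832.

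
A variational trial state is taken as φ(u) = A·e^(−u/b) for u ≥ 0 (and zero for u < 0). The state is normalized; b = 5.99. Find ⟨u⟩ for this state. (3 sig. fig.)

⟨u⟩ ≈ 3.00

By definition ⟨u⟩ = ∫ u |φ(u)|² du.
Using ∫₀^∞ uⁿ e^(−αu) du = n!/αⁿ⁺¹, evaluating both integrals, ⟨u⟩ = b/2.
Putting b = 5.99 gives 2.995.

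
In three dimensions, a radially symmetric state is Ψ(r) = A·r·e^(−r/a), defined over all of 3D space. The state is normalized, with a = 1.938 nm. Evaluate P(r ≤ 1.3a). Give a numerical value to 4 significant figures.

P ≈ 0.1226

Integrate the radial probability density 4πr²|Ψ|² over r ≤ 1.3a.
A² is fixed by ∫₀^∞ 4πr²|Ψ|² dr = 1, i.e. A² = (3·π·a^5)^(−1).
Substituting u = r/a, A², 4π and the length scale all cancel in the ratio: P = ∫_{0}^{1.3} u^4·e^(-2·u) du / ∫_{0}^{∞} u^4·e^(-2·u) du.
With ∫ u^4·e^(-2·u) du = -(u^4/2 + u^3 + 3·u^2/2 + 3·u/2 + 3/4)·e^(-2·u) + C, the region integral is ≈ 0.0919324 and the full one is 3/4.
The region integral divided by the full integral gives P = 0.12258.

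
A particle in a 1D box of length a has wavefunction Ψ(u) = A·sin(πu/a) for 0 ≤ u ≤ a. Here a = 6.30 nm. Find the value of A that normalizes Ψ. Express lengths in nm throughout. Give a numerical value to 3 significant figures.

We need A² ∫|f|² du = 1, taking the integral from 0 to a.
∫|Ψ|² du = A²·(a/2).
So A² = (a/2)^(−1).
With a = 6.30: A² = 0.3175 and A = 0.5634.

A ≈ 0.563 nm^(-1/2)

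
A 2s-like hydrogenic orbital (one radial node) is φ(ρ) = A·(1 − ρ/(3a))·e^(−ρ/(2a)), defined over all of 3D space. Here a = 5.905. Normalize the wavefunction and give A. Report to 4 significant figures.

A ≈ 0.02408

Require ∫ |φ|² 4πρ² dρ = 1 over the whole domain.
In 3D with spherical symmetry the volume element is 4πρ² dρ.
Using ∫₀^∞ ρⁿ e^(−αρ) dρ = n!/αⁿ⁺¹, ∫|φ|² 4πρ² dρ = A²·(8·π·a^3/3).
Setting this equal to 1 gives A² = 1/(8·π·a^3/3).
Plugging in a = 5.905 yields A = 0.024077.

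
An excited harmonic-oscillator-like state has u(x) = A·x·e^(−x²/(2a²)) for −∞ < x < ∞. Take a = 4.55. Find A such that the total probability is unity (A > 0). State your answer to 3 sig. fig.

A ≈ 0.109

We need A² ∫|f|² dx = 1, taking the integral from −∞ to ∞.
Differentiating ∫e^(−αx²) dx = √(π/α) under α to get the higher moments, ∫|u|² dx = A²·(√(π)·a^3/2).
Setting this equal to 1 gives A² = 1/(√(π)·a^3/2).
Plugging in a = 4.55 yields A = 0.1094.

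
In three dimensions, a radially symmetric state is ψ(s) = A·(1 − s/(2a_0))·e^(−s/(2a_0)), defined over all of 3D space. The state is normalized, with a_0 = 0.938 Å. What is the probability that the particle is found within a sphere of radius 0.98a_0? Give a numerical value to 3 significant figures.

With dV = 4πs²ds, the probability is ∫|ψ|² dV over s ≤ 0.98a_0.
The full normalization integral is A²·[8·π·a_0^3] = 1, fixing A².
Substituting u = s/a_0, A², 4π and the length scale all cancel in the ratio: P = ∫_{0}^{0.98} u^2·(1 - u/2)^2·e^(-u) du / ∫_{0}^{∞} u^2·(1 - u/2)^2·e^(-u) du.
An antiderivative of u^2·(1 - u/2)^2·e^(-u) is -(u^4/4 + u^2 + 2·u + 2)·e^(-u); evaluating from 0 to 0.98 gives ≈ 0.066776, while the full integral is 2.
Taking the ratio yields P = 0.03339.

P ≈ 0.0334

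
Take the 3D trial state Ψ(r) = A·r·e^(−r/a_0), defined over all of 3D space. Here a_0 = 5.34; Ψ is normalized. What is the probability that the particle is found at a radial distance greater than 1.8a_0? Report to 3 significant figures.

With dV = 4πr²dr, the probability is ∫|Ψ|² dV over r > 1.8a_0.
Normalization gives A² = 1/(3·π·a_0^5).
Substituting u = r/a_0, A², 4π and the length scale all cancel in the ratio: P = ∫_{1.8}^{∞} u^4·e^(-2·u) du / ∫_{0}^{∞} u^4·e^(-2·u) du.
With ∫ u^4·e^(-2·u) du = -(u^4/2 + u^3 + 3·u^2/2 + 3·u/2 + 3/4)·e^(-2·u) + C, the region integral is ≈ 0.52983 and the full one is 3/4.
This evaluates to P = 0.7064.

P ≈ 0.706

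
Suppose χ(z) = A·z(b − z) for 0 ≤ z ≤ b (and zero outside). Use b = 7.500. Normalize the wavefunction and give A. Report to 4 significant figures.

The normalization condition is ∫|χ|² dz = 1 from 0 to b.
Expanding the polynomial and integrating term by term, the integral (without the A² prefactor) comes out to b^5/30.
Substituting b = 7.500 gives A² = 0.0012642, so A = 0.035556.

A ≈ 0.03556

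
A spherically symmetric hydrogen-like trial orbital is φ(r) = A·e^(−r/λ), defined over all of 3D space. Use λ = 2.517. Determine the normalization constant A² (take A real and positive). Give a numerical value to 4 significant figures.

A^2 ≈ 0.01996

We need A² ∫|f|² 4πr² dr = 1, taking the integral from 0 to ∞.
(Spherical symmetry: dV = 4πr² dr.)
∫|φ|² 4πr² dr = A²·(π·λ^3).
So A² = (π·λ^3)^(−1).
Substituting λ = 2.517 gives A² = 0.019962, so A = 0.14129.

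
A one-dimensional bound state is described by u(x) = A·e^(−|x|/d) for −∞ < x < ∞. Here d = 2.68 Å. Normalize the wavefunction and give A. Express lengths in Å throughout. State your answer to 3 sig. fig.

A ≈ 0.611 Å^(-1/2)

Normalization requires ∫|u|² dx = 1, integrated from −∞ to ∞.
With ∫₀^∞ x^0 e^(−αx) dx = 0!/α^1, ∫|u|² dx = A²·(d).
Setting this equal to 1 gives A² = 1/(d).
Substituting d = 2.68 gives A² = 0.3731, so A = 0.6108.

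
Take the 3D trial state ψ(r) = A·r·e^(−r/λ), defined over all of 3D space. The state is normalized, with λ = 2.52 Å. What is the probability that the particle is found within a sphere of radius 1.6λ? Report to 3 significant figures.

Integrate the radial probability density 4πr²|ψ|² over r ≤ 1.6λ.
Normalization gives A² = 1/(3·π·λ^5).
Substituting u = r/λ, A², 4π and the length scale all cancel in the ratio: P = ∫_{0}^{1.6} u^4·e^(-2·u) du / ∫_{0}^{∞} u^4·e^(-2·u) du.
With ∫ u^4·e^(-2·u) du = -(u^4/2 + u^3 + 3·u^2/2 + 3·u/2 + 3/4)·e^(-2·u) + C, the region integral is ≈ 0.16454 and the full one is 3/4.
Taking the ratio yields P = 0.2194.

P ≈ 0.219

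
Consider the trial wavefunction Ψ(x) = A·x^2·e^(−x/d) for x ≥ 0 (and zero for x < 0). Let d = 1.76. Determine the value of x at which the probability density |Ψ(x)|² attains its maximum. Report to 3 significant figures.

x ≈ 3.52

The maximum of |Ψ(x)|² occurs where its derivative vanishes.
This gives x = 2·d.
With d = 1.76, the most probable position is 3.520.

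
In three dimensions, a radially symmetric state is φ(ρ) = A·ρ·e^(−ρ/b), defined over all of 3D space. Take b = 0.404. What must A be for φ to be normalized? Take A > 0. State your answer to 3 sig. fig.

A ≈ 3.14

Require ∫ |φ|² 4πρ² dρ = 1 over the whole domain.
The angular integral contributes 4π, leaving ∫₀^∞ ρ²|φ|² dρ.
Recall ∫₀^∞ ρ^m e^(−ρ/β) dρ = m!·β^(m+1), ∫|φ|² 4πρ² dρ = A²·(3·π·b^5).
Setting this equal to 1 gives A² = 1/(3·π·b^5).
Plugging in b = 0.404 yields A = 3.140.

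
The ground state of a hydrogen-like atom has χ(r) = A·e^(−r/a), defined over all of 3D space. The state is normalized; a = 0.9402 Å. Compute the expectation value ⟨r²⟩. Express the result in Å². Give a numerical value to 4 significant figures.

⟨r^2⟩ ≈ 2.652 Å^2

⟨r²⟩ = ∫ r^2 |χ|² 4πr² dr over the full domain.
Evaluating both integrals, ⟨r²⟩ = 3·a^2.
Putting a = 0.9402 gives 2.6519.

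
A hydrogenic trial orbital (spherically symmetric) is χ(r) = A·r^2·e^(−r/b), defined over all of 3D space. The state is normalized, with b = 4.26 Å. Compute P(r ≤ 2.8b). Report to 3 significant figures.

P ≈ 0.330

P = ∫ |χ|² 4πr² dr over r ≤ 2.8b.
The full normalization integral is A²·[45·π·b^7/2] = 1, fixing A².
In terms of u = r/b (A², 4π and the length scale all cancel between numerator and denominator), P = [∫_{0}^{2.8} u^6·e^(-2·u) du] / [∫_{0}^{∞} u^6·e^(-2·u) du].
With ∫ u^6·e^(-2·u) du = -(4·u^6 + 12·u^5 + 30·u^4 + 60·u^3 + 90·u^2 + 90·u + 45)·e^(-2·u)/8 + C, the region integral is ≈ 1.8548 and the full one is 45/8.
Taking the ratio yields P = 0.3297.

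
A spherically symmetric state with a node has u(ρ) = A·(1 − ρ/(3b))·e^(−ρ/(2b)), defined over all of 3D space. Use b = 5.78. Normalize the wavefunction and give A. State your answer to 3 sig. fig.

The normalization condition is ∫|u|² 4πρ² dρ = 1 from 0 to ∞.
(Spherical symmetry: dV = 4πρ² dρ.)
With ∫₀^∞ ρ^4 e^(−αρ) dρ = 4!/α^5, with u = A·(1 − ρ/(3b))·e^(−ρ/(2b)), the integral evaluates to A²·[8·π·b^3/3].
Substituting b = 5.78 gives A² = 0.0006182, so A = 0.02486.

A ≈ 0.0249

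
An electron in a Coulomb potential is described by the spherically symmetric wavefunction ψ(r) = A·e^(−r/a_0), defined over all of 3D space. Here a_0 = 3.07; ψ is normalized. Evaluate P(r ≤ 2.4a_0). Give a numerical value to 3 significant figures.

P ≈ 0.857

P = ∫ |ψ|² 4πr² dr over r ≤ 2.4a_0.
The full normalization integral is A²·[π·a_0^3] = 1, fixing A².
In terms of u = r/a_0 (A², 4π and the length scale all cancel between numerator and denominator), P = [∫_{0}^{2.4} u^2·e^(-2·u) du] / [∫_{0}^{∞} u^2·e^(-2·u) du].
With ∫ u^2·e^(-2·u) du = -(2·u^2 + 2·u + 1)·e^(-2·u)/4 + C, the region integral is 1/4 - 433·e^(-24/5)/100 and the full one is 1/4.
This evaluates to P = 0.8575.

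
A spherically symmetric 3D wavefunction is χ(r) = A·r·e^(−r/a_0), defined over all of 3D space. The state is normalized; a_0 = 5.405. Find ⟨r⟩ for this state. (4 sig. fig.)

The expectation value is the |χ|²-weighted average of r: ∫ r|χ|² 4πr² dr.
Evaluating both integrals, ⟨r⟩ = 5·a_0/2.
With a_0 = 5.405, ⟨r⟩ = 13.513.

⟨r⟩ ≈ 13.51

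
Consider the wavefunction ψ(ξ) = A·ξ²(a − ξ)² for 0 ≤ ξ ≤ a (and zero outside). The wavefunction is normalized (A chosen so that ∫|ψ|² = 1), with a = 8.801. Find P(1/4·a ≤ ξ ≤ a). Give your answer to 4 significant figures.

|ψ|² is the probability density, so P = ∫_{1/4·a}^{a} |ψ|² dξ.
The normalization integral ∫|ψ|²dξ over the whole domain equals a^9/630·A², and A² cancels in the ratio.
In terms of u = ξ/a (A² and the length scale cancel between numerator and denominator), P = [∫_{1/4}^{1} u^4·(1 - u)^4 du] / [∫_{0}^{1} u^4·(1 - u)^4 du].
Using ∫ u^4·(1 - u)^4 du = u^5·(70·u^4 - 315·u^3 + 540·u^2 - 420·u + 126)/630, the numerator is ≈ 0.00150964 and the denominator is 1/630.
Taking the ratio, P = 0.95107.

P ≈ 0.9511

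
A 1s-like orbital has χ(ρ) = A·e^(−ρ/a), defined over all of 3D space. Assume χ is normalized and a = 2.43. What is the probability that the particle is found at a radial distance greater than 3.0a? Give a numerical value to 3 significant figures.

P = ∫ |χ|² 4πρ² dρ over ρ > 3.0a.
The full normalization integral is A²·[π·a^3] = 1, fixing A².
Let u = ρ/a; then A², 4π and the length scale all cancel, so P = ∫_{3.0}^{∞} u^2·e^(-2·u) du ÷ ∫_{0}^{∞} u^2·e^(-2·u) du.
An antiderivative of u^2·e^(-2·u) is -(2·u^2 + 2·u + 1)·e^(-2·u)/4; evaluating from 3.0 to ∞ gives 25·e^(-6)/4, while the full integral is 1/4.
The region integral divided by the full integral gives P = 0.06197.

P ≈ 0.0620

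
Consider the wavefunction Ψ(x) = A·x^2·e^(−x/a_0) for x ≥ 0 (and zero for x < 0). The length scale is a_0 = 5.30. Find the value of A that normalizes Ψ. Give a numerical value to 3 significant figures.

A ≈ 0.0179

Require ∫ |Ψ|² dx = 1 over the whole domain.
Using ∫₀^∞ xⁿ e^(−αx) dx = n!/αⁿ⁺¹, with Ψ = A·x^2·e^(−x/a_0), the integral evaluates to A²·[3·a_0^5/4].
Setting this equal to 1 gives A² = 1/(3·a_0^5/4).
Substituting a_0 = 5.30 gives A² = 0.0003188, so A = 0.01786.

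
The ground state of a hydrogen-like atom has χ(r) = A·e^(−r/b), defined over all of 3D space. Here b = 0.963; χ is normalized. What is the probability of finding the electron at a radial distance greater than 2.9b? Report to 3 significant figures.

Integrate the radial probability density 4πr²|χ|² over r > 2.9b.
A² is fixed by ∫₀^∞ 4πr²|χ|² dr = 1, i.e. A² = (π·b^3)^(−1).
In terms of u = r/b (A², 4π and the length scale all cancel between numerator and denominator), P = [∫_{2.9}^{∞} u^2·e^(-2·u) du] / [∫_{0}^{∞} u^2·e^(-2·u) du].
Using ∫ u^2·e^(-2·u) du = -(2·u^2 + 2·u + 1)·e^(-2·u)/4, the numerator is 1181·e^(-29/5)/200 and the denominator is 1/4.
Taking the ratio yields P = 0.07151.

P ≈ 0.0715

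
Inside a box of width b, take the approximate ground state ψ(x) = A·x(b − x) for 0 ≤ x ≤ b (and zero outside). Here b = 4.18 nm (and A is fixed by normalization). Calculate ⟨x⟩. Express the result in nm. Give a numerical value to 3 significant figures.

⟨x⟩ ≈ 2.09 nm

By definition ⟨x⟩ = ∫ x |ψ(x)|² dx.
Expanding the polynomial and integrating term by term, evaluating both integrals, ⟨x⟩ = b/2.
With b = 4.18, ⟨x⟩ = 2.090.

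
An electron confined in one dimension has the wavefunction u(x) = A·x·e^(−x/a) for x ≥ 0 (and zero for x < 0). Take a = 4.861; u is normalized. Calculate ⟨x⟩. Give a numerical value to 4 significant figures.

By definition ⟨x⟩ = ∫ x |u(x)|² dx.
Recall ∫₀^∞ x^m e^(−x/β) dx = m!·β^(m+1), evaluating both integrals, ⟨x⟩ = 3·a/2.
Putting a = 4.861 gives 7.2915.

⟨x⟩ ≈ 7.292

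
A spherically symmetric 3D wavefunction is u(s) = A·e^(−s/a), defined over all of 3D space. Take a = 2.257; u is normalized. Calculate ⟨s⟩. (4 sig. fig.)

⟨s⟩ ≈ 3.386

The expectation value is the |u|²-weighted average of s: ∫ s|u|² 4πs² ds.
With ∫₀^∞ s^3 e^(−αs) ds = 3!/α^4, evaluating both integrals, ⟨s⟩ = 3·a/2.
With a = 2.257, ⟨s⟩ = 3.3855.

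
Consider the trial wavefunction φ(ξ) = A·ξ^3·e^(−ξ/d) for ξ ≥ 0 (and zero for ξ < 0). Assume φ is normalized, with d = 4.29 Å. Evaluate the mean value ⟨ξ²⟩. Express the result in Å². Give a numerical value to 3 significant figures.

The expectation value is the |φ|²-weighted average of ξ^2: ∫ ξ^2|φ|² dξ.
Evaluating both integrals, ⟨ξ²⟩ = 14·d^2.
Putting d = 4.29 gives 257.7.

⟨ξ^2⟩ ≈ 258 Å^2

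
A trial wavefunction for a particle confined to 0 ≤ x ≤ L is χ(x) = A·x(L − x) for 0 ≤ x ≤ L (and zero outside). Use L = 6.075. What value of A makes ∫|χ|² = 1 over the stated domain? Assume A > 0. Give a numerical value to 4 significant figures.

A ≈ 0.06021

Require ∫ |χ|² dx = 1 over the whole domain.
Expanding the polynomial and integrating term by term, ∫|χ|² dx = A²·(L^5/30).
So A² = (L^5/30)^(−1).
Substituting L = 6.075 gives A² = 0.0036257, so A = 0.060214.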